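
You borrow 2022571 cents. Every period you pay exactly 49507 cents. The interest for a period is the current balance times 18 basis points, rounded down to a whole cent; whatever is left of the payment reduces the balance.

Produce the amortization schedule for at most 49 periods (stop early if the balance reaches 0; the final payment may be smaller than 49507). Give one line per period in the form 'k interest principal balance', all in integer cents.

1 3640 45867 1976704
2 3558 45949 1930755
3 3475 46032 1884723
4 3392 46115 1838608
5 3309 46198 1792410
6 3226 46281 1746129
7 3143 46364 1699765
8 3059 46448 1653317
9 2975 46532 1606785
10 2892 46615 1560170
11 2808 46699 1513471
12 2724 46783 1466688
13 2640 46867 1419821
14 2555 46952 1372869
15 2471 47036 1325833
16 2386 47121 1278712
17 2301 47206 1231506
18 2216 47291 1184215
19 2131 47376 1136839
20 2046 47461 1089378
21 1960 47547 1041831
22 1875 47632 994199
23 1789 47718 946481
24 1703 47804 898677
25 1617 47890 850787
26 1531 47976 802811
27 1445 48062 754749
28 1358 48149 706600
29 1271 48236 658364
30 1185 48322 610042
31 1098 48409 561633
32 1010 48497 513136
33 923 48584 464552
34 836 48671 415881
35 748 48759 367122
36 660 48847 318275
37 572 48935 269340
38 484 49023 220317
39 396 49111 171206
40 308 49199 122007
41 219 49288 72719
42 130 49377 23342
43 42 23342 0

1. interest=⌊2022571·18/10000⌋=3640; principal=49507-3640=45867; balance=2022571-45867=1976704
2. interest=⌊1976704·18/10000⌋=3558; principal=49507-3558=45949; balance=1976704-45949=1930755
3. interest=⌊1930755·18/10000⌋=3475; principal=49507-3475=46032; balance=1930755-46032=1884723
4. interest=⌊1884723·18/10000⌋=3392; principal=49507-3392=46115; balance=1884723-46115=1838608
5. interest=⌊1838608·18/10000⌋=3309; principal=49507-3309=46198; balance=1838608-46198=1792410
6. interest=⌊1792410·18/10000⌋=3226; principal=49507-3226=46281; balance=1792410-46281=1746129
7. interest=⌊1746129·18/10000⌋=3143; principal=49507-3143=46364; balance=1746129-46364=1699765
8. interest=⌊1699765·18/10000⌋=3059; principal=49507-3059=46448; balance=1699765-46448=1653317
9. interest=⌊1653317·18/10000⌋=2975; principal=49507-2975=46532; balance=1653317-46532=1606785
10. interest=⌊1606785·18/10000⌋=2892; principal=49507-2892=46615; balance=1606785-46615=1560170
11. interest=⌊1560170·18/10000⌋=2808; principal=49507-2808=46699; balance=1560170-46699=1513471
12. interest=⌊1513471·18/10000⌋=2724; principal=49507-2724=46783; balance=1513471-46783=1466688
13. interest=⌊1466688·18/10000⌋=2640; principal=49507-2640=46867; balance=1466688-46867=1419821
14. interest=⌊1419821·18/10000⌋=2555; principal=49507-2555=46952; balance=1419821-46952=1372869
15. interest=⌊1372869·18/10000⌋=2471; principal=49507-2471=47036; balance=1372869-47036=1325833
16. interest=⌊1325833·18/10000⌋=2386; principal=49507-2386=47121; balance=1325833-47121=1278712
17. interest=⌊1278712·18/10000⌋=2301; principal=49507-2301=47206; balance=1278712-47206=1231506
18. interest=⌊1231506·18/10000⌋=2216; principal=49507-2216=47291; balance=1231506-47291=1184215
19. interest=⌊1184215·18/10000⌋=2131; principal=49507-2131=47376; balance=1184215-47376=1136839
20. interest=⌊1136839·18/10000⌋=2046; principal=49507-2046=47461; balance=1136839-47461=1089378
21. interest=⌊1089378·18/10000⌋=1960; principal=49507-1960=47547; balance=1089378-47547=1041831
22. interest=⌊1041831·18/10000⌋=1875; principal=49507-1875=47632; balance=1041831-47632=994199
23. interest=⌊994199·18/10000⌋=1789; principal=49507-1789=47718; balance=994199-47718=946481
24. interest=⌊946481·18/10000⌋=1703; principal=49507-1703=47804; balance=946481-47804=898677
25. interest=⌊898677·18/10000⌋=1617; principal=49507-1617=47890; balance=898677-47890=850787
26. interest=⌊850787·18/10000⌋=1531; principal=49507-1531=47976; balance=850787-47976=802811
27. interest=⌊802811·18/10000⌋=1445; principal=49507-1445=48062; balance=802811-48062=754749
28. interest=⌊754749·18/10000⌋=1358; principal=49507-1358=48149; balance=754749-48149=706600
29. interest=⌊706600·18/10000⌋=1271; principal=49507-1271=48236; balance=706600-48236=658364
30. interest=⌊658364·18/10000⌋=1185; principal=49507-1185=48322; balance=658364-48322=610042
31. interest=⌊610042·18/10000⌋=1098; principal=49507-1098=48409; balance=610042-48409=561633
32. interest=⌊561633·18/10000⌋=1010; principal=49507-1010=48497; balance=561633-48497=513136
33. interest=⌊513136·18/10000⌋=923; principal=49507-923=48584; balance=513136-48584=464552
34. interest=⌊464552·18/10000⌋=836; principal=49507-836=48671; balance=464552-48671=415881
35. interest=⌊415881·18/10000⌋=748; principal=49507-748=48759; balance=415881-48759=367122
36. interest=⌊367122·18/10000⌋=660; principal=49507-660=48847; balance=367122-48847=318275
37. interest=⌊318275·18/10000⌋=572; principal=49507-572=48935; balance=318275-48935=269340
38. interest=⌊269340·18/10000⌋=484; principal=49507-484=49023; balance=269340-49023=220317
39. interest=⌊220317·18/10000⌋=396; principal=49507-396=49111; balance=220317-49111=171206
40. interest=⌊171206·18/10000⌋=308; principal=49507-308=49199; balance=171206-49199=122007
41. interest=⌊122007·18/10000⌋=219; principal=49507-219=49288; balance=122007-49288=72719
42. interest=⌊72719·18/10000⌋=130; principal=49507-130=49377; balance=72719-49377=23342
43. interest=⌊23342·18/10000⌋=42; principal=min(49507-42,23342)=23342; balance=23342-23342=0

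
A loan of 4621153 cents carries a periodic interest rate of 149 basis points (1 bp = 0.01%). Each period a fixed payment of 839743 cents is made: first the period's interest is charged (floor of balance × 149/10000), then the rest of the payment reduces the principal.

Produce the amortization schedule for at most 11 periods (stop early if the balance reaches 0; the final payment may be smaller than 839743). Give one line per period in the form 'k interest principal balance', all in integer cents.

1. interest=⌊4621153·149/10000⌋=68855; principal=839743-68855=770888; balance=4621153-770888=3850265
2. interest=⌊3850265·149/10000⌋=57368; principal=839743-57368=782375; balance=3850265-782375=3067890
3. interest=⌊3067890·149/10000⌋=45711; principal=839743-45711=794032; balance=3067890-794032=2273858
4. interest=⌊2273858·149/10000⌋=33880; principal=839743-33880=805863; balance=2273858-805863=1467995
5. interest=⌊1467995·149/10000⌋=21873; principal=839743-21873=817870; balance=1467995-817870=650125
6. interest=⌊650125·149/10000⌋=9686; principal=min(839743-9686,650125)=650125; balance=650125-650125=0

1 68855 770888 3850265
2 57368 782375 3067890
3 45711 794032 2273858
4 33880 805863 1467995
5 21873 817870 650125
6 9686 650125 0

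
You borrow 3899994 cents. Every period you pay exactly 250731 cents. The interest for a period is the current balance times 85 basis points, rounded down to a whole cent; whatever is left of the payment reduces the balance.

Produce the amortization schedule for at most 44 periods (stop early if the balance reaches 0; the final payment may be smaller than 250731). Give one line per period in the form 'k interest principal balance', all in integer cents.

1 33149 217582 3682412
2 31300 219431 3462981
3 29435 221296 3241685
4 27554 223177 3018508
5 25657 225074 2793434
6 23744 226987 2566447
7 21814 228917 2337530
8 19869 230862 2106668
9 17906 232825 1873843
10 15927 234804 1639039
11 13931 236800 1402239
12 11919 238812 1163427
13 9889 240842 922585
14 7841 242890 679695
15 5777 244954 434741
16 3695 247036 187705
17 1595 187705 0

1. interest=⌊3899994·85/10000⌋=33149; principal=250731-33149=217582; balance=3899994-217582=3682412
2. interest=⌊3682412·85/10000⌋=31300; principal=250731-31300=219431; balance=3682412-219431=3462981
3. interest=⌊3462981·85/10000⌋=29435; principal=250731-29435=221296; balance=3462981-221296=3241685
4. interest=⌊3241685·85/10000⌋=27554; principal=250731-27554=223177; balance=3241685-223177=3018508
5. interest=⌊3018508·85/10000⌋=25657; principal=250731-25657=225074; balance=3018508-225074=2793434
6. interest=⌊2793434·85/10000⌋=23744; principal=250731-23744=226987; balance=2793434-226987=2566447
7. interest=⌊2566447·85/10000⌋=21814; principal=250731-21814=228917; balance=2566447-228917=2337530
8. interest=⌊2337530·85/10000⌋=19869; principal=250731-19869=230862; balance=2337530-230862=2106668
9. interest=⌊2106668·85/10000⌋=17906; principal=250731-17906=232825; balance=2106668-232825=1873843
10. interest=⌊1873843·85/10000⌋=15927; principal=250731-15927=234804; balance=1873843-234804=1639039
11. interest=⌊1639039·85/10000⌋=13931; principal=250731-13931=236800; balance=1639039-236800=1402239
12. interest=⌊1402239·85/10000⌋=11919; principal=250731-11919=238812; balance=1402239-238812=1163427
13. interest=⌊1163427·85/10000⌋=9889; principal=250731-9889=240842; balance=1163427-240842=922585
14. interest=⌊922585·85/10000⌋=7841; principal=250731-7841=242890; balance=922585-242890=679695
15. interest=⌊679695·85/10000⌋=5777; principal=250731-5777=244954; balance=679695-244954=434741
16. interest=⌊434741·85/10000⌋=3695; principal=250731-3695=247036; balance=434741-247036=187705
17. interest=⌊187705·85/10000⌋=1595; principal=min(250731-1595,187705)=187705; balance=187705-187705=0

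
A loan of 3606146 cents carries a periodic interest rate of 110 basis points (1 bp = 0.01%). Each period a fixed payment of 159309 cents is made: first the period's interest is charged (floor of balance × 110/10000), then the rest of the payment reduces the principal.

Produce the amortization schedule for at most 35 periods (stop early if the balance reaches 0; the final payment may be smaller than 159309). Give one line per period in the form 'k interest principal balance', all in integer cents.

1 39667 119642 3486504
2 38351 120958 3365546
3 37021 122288 3243258
4 35675 123634 3119624
5 34315 124994 2994630
6 32940 126369 2868261
7 31550 127759 2740502
8 30145 129164 2611338
9 28724 130585 2480753
10 27288 132021 2348732
11 25836 133473 2215259
12 24367 134942 2080317
13 22883 136426 1943891
14 21382 137927 1805964
15 19865 139444 1666520
16 18331 140978 1525542
17 16780 142529 1383013
18 15213 144096 1238917
19 13628 145681 1093236
20 12025 147284 945952
21 10405 148904 797048
22 8767 150542 646506
23 7111 152198 494308
24 5437 153872 340436
25 3744 155565 184871
26 2033 157276 27595
27 303 27595 0

1. interest=⌊3606146·110/10000⌋=39667; principal=159309-39667=119642; balance=3606146-119642=3486504
2. interest=⌊3486504·110/10000⌋=38351; principal=159309-38351=120958; balance=3486504-120958=3365546
3. interest=⌊3365546·110/10000⌋=37021; principal=159309-37021=122288; balance=3365546-122288=3243258
4. interest=⌊3243258·110/10000⌋=35675; principal=159309-35675=123634; balance=3243258-123634=3119624
5. interest=⌊3119624·110/10000⌋=34315; principal=159309-34315=124994; balance=3119624-124994=2994630
6. interest=⌊2994630·110/10000⌋=32940; principal=159309-32940=126369; balance=2994630-126369=2868261
7. interest=⌊2868261·110/10000⌋=31550; principal=159309-31550=127759; balance=2868261-127759=2740502
8. interest=⌊2740502·110/10000⌋=30145; principal=159309-30145=129164; balance=2740502-129164=2611338
9. interest=⌊2611338·110/10000⌋=28724; principal=159309-28724=130585; balance=2611338-130585=2480753
10. interest=⌊2480753·110/10000⌋=27288; principal=159309-27288=132021; balance=2480753-132021=2348732
11. interest=⌊2348732·110/10000⌋=25836; principal=159309-25836=133473; balance=2348732-133473=2215259
12. interest=⌊2215259·110/10000⌋=24367; principal=159309-24367=134942; balance=2215259-134942=2080317
13. interest=⌊2080317·110/10000⌋=22883; principal=159309-22883=136426; balance=2080317-136426=1943891
14. interest=⌊1943891·110/10000⌋=21382; principal=159309-21382=137927; balance=1943891-137927=1805964
15. interest=⌊1805964·110/10000⌋=19865; principal=159309-19865=139444; balance=1805964-139444=1666520
16. interest=⌊1666520·110/10000⌋=18331; principal=159309-18331=140978; balance=1666520-140978=1525542
17. interest=⌊1525542·110/10000⌋=16780; principal=159309-16780=142529; balance=1525542-142529=1383013
18. interest=⌊1383013·110/10000⌋=15213; principal=159309-15213=144096; balance=1383013-144096=1238917
19. interest=⌊1238917·110/10000⌋=13628; principal=159309-13628=145681; balance=1238917-145681=1093236
20. interest=⌊1093236·110/10000⌋=12025; principal=159309-12025=147284; balance=1093236-147284=945952
21. interest=⌊945952·110/10000⌋=10405; principal=159309-10405=148904; balance=945952-148904=797048
22. interest=⌊797048·110/10000⌋=8767; principal=159309-8767=150542; balance=797048-150542=646506
23. interest=⌊646506·110/10000⌋=7111; principal=159309-7111=152198; balance=646506-152198=494308
24. interest=⌊494308·110/10000⌋=5437; principal=159309-5437=153872; balance=494308-153872=340436
25. interest=⌊340436·110/10000⌋=3744; principal=159309-3744=155565; balance=340436-155565=184871
26. interest=⌊184871·110/10000⌋=2033; principal=159309-2033=157276; balance=184871-157276=27595
27. interest=⌊27595·110/10000⌋=303; principal=min(159309-303,27595)=27595; balance=27595-27595=0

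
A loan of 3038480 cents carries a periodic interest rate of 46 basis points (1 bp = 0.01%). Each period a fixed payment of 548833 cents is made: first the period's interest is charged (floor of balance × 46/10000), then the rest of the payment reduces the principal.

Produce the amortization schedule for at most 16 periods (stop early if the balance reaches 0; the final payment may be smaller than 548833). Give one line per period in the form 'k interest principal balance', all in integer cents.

1 13977 534856 2503624
2 11516 537317 1966307
3 9045 539788 1426519
4 6561 542272 884247
5 4067 544766 339481
6 1561 339481 0

1. interest=⌊3038480·46/10000⌋=13977; principal=548833-13977=534856; balance=3038480-534856=2503624
2. interest=⌊2503624·46/10000⌋=11516; principal=548833-11516=537317; balance=2503624-537317=1966307
3. interest=⌊1966307·46/10000⌋=9045; principal=548833-9045=539788; balance=1966307-539788=1426519
4. interest=⌊1426519·46/10000⌋=6561; principal=548833-6561=542272; balance=1426519-542272=884247
5. interest=⌊884247·46/10000⌋=4067; principal=548833-4067=544766; balance=884247-544766=339481
6. interest=⌊339481·46/10000⌋=1561; principal=min(548833-1561,339481)=339481; balance=339481-339481=0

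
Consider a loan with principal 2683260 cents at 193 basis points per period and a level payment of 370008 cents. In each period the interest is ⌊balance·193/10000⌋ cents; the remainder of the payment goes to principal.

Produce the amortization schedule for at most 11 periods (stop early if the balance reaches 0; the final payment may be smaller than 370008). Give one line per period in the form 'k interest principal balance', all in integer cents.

1. interest=⌊2683260·193/10000⌋=51786; principal=370008-51786=318222; balance=2683260-318222=2365038
2. interest=⌊2365038·193/10000⌋=45645; principal=370008-45645=324363; balance=2365038-324363=2040675
3. interest=⌊2040675·193/10000⌋=39385; principal=370008-39385=330623; balance=2040675-330623=1710052
4. interest=⌊1710052·193/10000⌋=33004; principal=370008-33004=337004; balance=1710052-337004=1373048
5. interest=⌊1373048·193/10000⌋=26499; principal=370008-26499=343509; balance=1373048-343509=1029539
6. interest=⌊1029539·193/10000⌋=19870; principal=370008-19870=350138; balance=1029539-350138=679401
7. interest=⌊679401·193/10000⌋=13112; principal=370008-13112=356896; balance=679401-356896=322505
8. interest=⌊322505·193/10000⌋=6224; principal=min(370008-6224,322505)=322505; balance=322505-322505=0

1 51786 318222 2365038
2 45645 324363 2040675
3 39385 330623 1710052
4 33004 337004 1373048
5 26499 343509 1029539
6 19870 350138 679401
7 13112 356896 322505
8 6224 322505 0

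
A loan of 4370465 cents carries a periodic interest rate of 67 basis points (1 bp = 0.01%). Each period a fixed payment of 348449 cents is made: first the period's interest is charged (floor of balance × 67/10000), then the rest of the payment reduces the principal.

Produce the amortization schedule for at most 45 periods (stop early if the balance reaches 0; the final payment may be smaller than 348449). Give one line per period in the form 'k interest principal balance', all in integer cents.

1. interest=⌊4370465·67/10000⌋=29282; principal=348449-29282=319167; balance=4370465-319167=4051298
2. interest=⌊4051298·67/10000⌋=27143; principal=348449-27143=321306; balance=4051298-321306=3729992
3. interest=⌊3729992·67/10000⌋=24990; principal=348449-24990=323459; balance=3729992-323459=3406533
4. interest=⌊3406533·67/10000⌋=22823; principal=348449-22823=325626; balance=3406533-325626=3080907
5. interest=⌊3080907·67/10000⌋=20642; principal=348449-20642=327807; balance=3080907-327807=2753100
6. interest=⌊2753100·67/10000⌋=18445; principal=348449-18445=330004; balance=2753100-330004=2423096
7. interest=⌊2423096·67/10000⌋=16234; principal=348449-16234=332215; balance=2423096-332215=2090881
8. interest=⌊2090881·67/10000⌋=14008; principal=348449-14008=334441; balance=2090881-334441=1756440
9. interest=⌊1756440·67/10000⌋=11768; principal=348449-11768=336681; balance=1756440-336681=1419759
10. interest=⌊1419759·67/10000⌋=9512; principal=348449-9512=338937; balance=1419759-338937=1080822
11. interest=⌊1080822·67/10000⌋=7241; principal=348449-7241=341208; balance=1080822-341208=739614
12. interest=⌊739614·67/10000⌋=4955; principal=348449-4955=343494; balance=739614-343494=396120
13. interest=⌊396120·67/10000⌋=2654; principal=348449-2654=345795; balance=396120-345795=50325
14. interest=⌊50325·67/10000⌋=337; principal=min(348449-337,50325)=50325; balance=50325-50325=0

1 29282 319167 4051298
2 27143 321306 3729992
3 24990 323459 3406533
4 22823 325626 3080907
5 20642 327807 2753100
6 18445 330004 2423096
7 16234 332215 2090881
8 14008 334441 1756440
9 11768 336681 1419759
10 9512 338937 1080822
11 7241 341208 739614
12 4955 343494 396120
13 2654 345795 50325
14 337 50325 0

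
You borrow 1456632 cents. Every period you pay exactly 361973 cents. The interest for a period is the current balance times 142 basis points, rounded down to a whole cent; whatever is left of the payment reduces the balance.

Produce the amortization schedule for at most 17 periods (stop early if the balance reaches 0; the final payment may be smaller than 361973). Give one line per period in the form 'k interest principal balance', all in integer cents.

1 20684 341289 1115343
2 15837 346136 769207
3 10922 351051 418156
4 5937 356036 62120
5 882 62120 0

1. interest=⌊1456632·142/10000⌋=20684; principal=361973-20684=341289; balance=1456632-341289=1115343
2. interest=⌊1115343·142/10000⌋=15837; principal=361973-15837=346136; balance=1115343-346136=769207
3. interest=⌊769207·142/10000⌋=10922; principal=361973-10922=351051; balance=769207-351051=418156
4. interest=⌊418156·142/10000⌋=5937; principal=361973-5937=356036; balance=418156-356036=62120
5. interest=⌊62120·142/10000⌋=882; principal=min(361973-882,62120)=62120; balance=62120-62120=0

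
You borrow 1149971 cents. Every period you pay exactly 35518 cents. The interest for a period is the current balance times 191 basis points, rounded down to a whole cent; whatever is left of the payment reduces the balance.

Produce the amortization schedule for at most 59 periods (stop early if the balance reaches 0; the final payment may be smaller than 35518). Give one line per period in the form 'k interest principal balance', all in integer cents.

1. interest=⌊1149971·191/10000⌋=21964; principal=35518-21964=13554; balance=1149971-13554=1136417
2. interest=⌊1136417·191/10000⌋=21705; principal=35518-21705=13813; balance=1136417-13813=1122604
3. interest=⌊1122604·191/10000⌋=21441; principal=35518-21441=14077; balance=1122604-14077=1108527
4. interest=⌊1108527·191/10000⌋=21172; principal=35518-21172=14346; balance=1108527-14346=1094181
5. interest=⌊1094181·191/10000⌋=20898; principal=35518-20898=14620; balance=1094181-14620=1079561
6. interest=⌊1079561·191/10000⌋=20619; principal=35518-20619=14899; balance=1079561-14899=1064662
7. interest=⌊1064662·191/10000⌋=20335; principal=35518-20335=15183; balance=1064662-15183=1049479
8. interest=⌊1049479·191/10000⌋=20045; principal=35518-20045=15473; balance=1049479-15473=1034006
9. interest=⌊1034006·191/10000⌋=19749; principal=35518-19749=15769; balance=1034006-15769=1018237
10. interest=⌊1018237·191/10000⌋=19448; principal=35518-19448=16070; balance=1018237-16070=1002167
11. interest=⌊1002167·191/10000⌋=19141; principal=35518-19141=16377; balance=1002167-16377=985790
12. interest=⌊985790·191/10000⌋=18828; principal=35518-18828=16690; balance=985790-16690=969100
13. interest=⌊969100·191/10000⌋=18509; principal=35518-18509=17009; balance=969100-17009=952091
14. interest=⌊952091·191/10000⌋=18184; principal=35518-18184=17334; balance=952091-17334=934757
15. interest=⌊934757·191/10000⌋=17853; principal=35518-17853=17665; balance=934757-17665=917092
16. interest=⌊917092·191/10000⌋=17516; principal=35518-17516=18002; balance=917092-18002=899090
17. interest=⌊899090·191/10000⌋=17172; principal=35518-17172=18346; balance=899090-18346=880744
18. interest=⌊880744·191/10000⌋=16822; principal=35518-16822=18696; balance=880744-18696=862048
19. interest=⌊862048·191/10000⌋=16465; principal=35518-16465=19053; balance=862048-19053=842995
20. interest=⌊842995·191/10000⌋=16101; principal=35518-16101=19417; balance=842995-19417=823578
21. interest=⌊823578·191/10000⌋=15730; principal=35518-15730=19788; balance=823578-19788=803790
22. interest=⌊803790·191/10000⌋=15352; principal=35518-15352=20166; balance=803790-20166=783624
23. interest=⌊783624·191/10000⌋=14967; principal=35518-14967=20551; balance=783624-20551=763073
24. interest=⌊763073·191/10000⌋=14574; principal=35518-14574=20944; balance=763073-20944=742129
25. interest=⌊742129·191/10000⌋=14174; principal=35518-14174=21344; balance=742129-21344=720785
26. interest=⌊720785·191/10000⌋=13766; principal=35518-13766=21752; balance=720785-21752=699033
27. interest=⌊699033·191/10000⌋=13351; principal=35518-13351=22167; balance=699033-22167=676866
28. interest=⌊676866·191/10000⌋=12928; principal=35518-12928=22590; balance=676866-22590=654276
29. interest=⌊654276·191/10000⌋=12496; principal=35518-12496=23022; balance=654276-23022=631254
30. interest=⌊631254·191/10000⌋=12056; principal=35518-12056=23462; balance=631254-23462=607792
31. interest=⌊607792·191/10000⌋=11608; principal=35518-11608=23910; balance=607792-23910=583882
32. interest=⌊583882·191/10000⌋=11152; principal=35518-11152=24366; balance=583882-24366=559516
33. interest=⌊559516·191/10000⌋=10686; principal=35518-10686=24832; balance=559516-24832=534684
34. interest=⌊534684·191/10000⌋=10212; principal=35518-10212=25306; balance=534684-25306=509378
35. interest=⌊509378·191/10000⌋=9729; principal=35518-9729=25789; balance=509378-25789=483589
36. interest=⌊483589·191/10000⌋=9236; principal=35518-9236=26282; balance=483589-26282=457307
37. interest=⌊457307·191/10000⌋=8734; principal=35518-8734=26784; balance=457307-26784=430523
38. interest=⌊430523·191/10000⌋=8222; principal=35518-8222=27296; balance=430523-27296=403227
39. interest=⌊403227·191/10000⌋=7701; principal=35518-7701=27817; balance=403227-27817=375410
40. interest=⌊375410·191/10000⌋=7170; principal=35518-7170=28348; balance=375410-28348=347062
41. interest=⌊347062·191/10000⌋=6628; principal=35518-6628=28890; balance=347062-28890=318172
42. interest=⌊318172·191/10000⌋=6077; principal=35518-6077=29441; balance=318172-29441=288731
43. interest=⌊288731·191/10000⌋=5514; principal=35518-5514=30004; balance=288731-30004=258727
44. interest=⌊258727·191/10000⌋=4941; principal=35518-4941=30577; balance=258727-30577=228150
45. interest=⌊228150·191/10000⌋=4357; principal=35518-4357=31161; balance=228150-31161=196989
46. interest=⌊196989·191/10000⌋=3762; principal=35518-3762=31756; balance=196989-31756=165233
47. interest=⌊165233·191/10000⌋=3155; principal=35518-3155=32363; balance=165233-32363=132870
48. interest=⌊132870·191/10000⌋=2537; principal=35518-2537=32981; balance=132870-32981=99889
49. interest=⌊99889·191/10000⌋=1907; principal=35518-1907=33611; balance=99889-33611=66278
50. interest=⌊66278·191/10000⌋=1265; principal=35518-1265=34253; balance=66278-34253=32025
51. interest=⌊32025·191/10000⌋=611; principal=min(35518-611,32025)=32025; balance=32025-32025=0

1 21964 13554 1136417
2 21705 13813 1122604
3 21441 14077 1108527
4 21172 14346 1094181
5 20898 14620 1079561
6 20619 14899 1064662
7 20335 15183 1049479
8 20045 15473 1034006
9 19749 15769 1018237
10 19448 16070 1002167
11 19141 16377 985790
12 18828 16690 969100
13 18509 17009 952091
14 18184 17334 934757
15 17853 17665 917092
16 17516 18002 899090
17 17172 18346 880744
18 16822 18696 862048
19 16465 19053 842995
20 16101 19417 823578
21 15730 19788 803790
22 15352 20166 783624
23 14967 20551 763073
24 14574 20944 742129
25 14174 21344 720785
26 13766 21752 699033
27 13351 22167 676866
28 12928 22590 654276
29 12496 23022 631254
30 12056 23462 607792
31 11608 23910 583882
32 11152 24366 559516
33 10686 24832 534684
34 10212 25306 509378
35 9729 25789 483589
36 9236 26282 457307
37 8734 26784 430523
38 8222 27296 403227
39 7701 27817 375410
40 7170 28348 347062
41 6628 28890 318172
42 6077 29441 288731
43 5514 30004 258727
44 4941 30577 228150
45 4357 31161 196989
46 3762 31756 165233
47 3155 32363 132870
48 2537 32981 99889
49 1907 33611 66278
50 1265 34253 32025
51 611 32025 0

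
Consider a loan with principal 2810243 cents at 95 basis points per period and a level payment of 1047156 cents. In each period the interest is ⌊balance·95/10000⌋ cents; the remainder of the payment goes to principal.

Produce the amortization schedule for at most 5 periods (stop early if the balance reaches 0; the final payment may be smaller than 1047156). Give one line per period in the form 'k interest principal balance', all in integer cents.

1. interest=⌊2810243·95/10000⌋=26697; principal=1047156-26697=1020459; balance=2810243-1020459=1789784
2. interest=⌊1789784·95/10000⌋=17002; principal=1047156-17002=1030154; balance=1789784-1030154=759630
3. interest=⌊759630·95/10000⌋=7216; principal=min(1047156-7216,759630)=759630; balance=759630-759630=0

1 26697 1020459 1789784
2 17002 1030154 759630
3 7216 759630 0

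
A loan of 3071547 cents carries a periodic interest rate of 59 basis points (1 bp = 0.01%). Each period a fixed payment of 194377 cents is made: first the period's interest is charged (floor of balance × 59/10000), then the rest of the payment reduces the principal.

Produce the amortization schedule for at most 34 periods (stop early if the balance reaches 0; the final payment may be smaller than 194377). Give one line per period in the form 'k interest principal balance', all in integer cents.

1 18122 176255 2895292
2 17082 177295 2717997
3 16036 178341 2539656
4 14983 179394 2360262
5 13925 180452 2179810
6 12860 181517 1998293
7 11789 182588 1815705
8 10712 183665 1632040
9 9629 184748 1447292
10 8539 185838 1261454
11 7442 186935 1074519
12 6339 188038 886481
13 5230 189147 697334
14 4114 190263 507071
15 2991 191386 315685
16 1862 192515 123170
17 726 123170 0

1. interest=⌊3071547·59/10000⌋=18122; principal=194377-18122=176255; balance=3071547-176255=2895292
2. interest=⌊2895292·59/10000⌋=17082; principal=194377-17082=177295; balance=2895292-177295=2717997
3. interest=⌊2717997·59/10000⌋=16036; principal=194377-16036=178341; balance=2717997-178341=2539656
4. interest=⌊2539656·59/10000⌋=14983; principal=194377-14983=179394; balance=2539656-179394=2360262
5. interest=⌊2360262·59/10000⌋=13925; principal=194377-13925=180452; balance=2360262-180452=2179810
6. interest=⌊2179810·59/10000⌋=12860; principal=194377-12860=181517; balance=2179810-181517=1998293
7. interest=⌊1998293·59/10000⌋=11789; principal=194377-11789=182588; balance=1998293-182588=1815705
8. interest=⌊1815705·59/10000⌋=10712; principal=194377-10712=183665; balance=1815705-183665=1632040
9. interest=⌊1632040·59/10000⌋=9629; principal=194377-9629=184748; balance=1632040-184748=1447292
10. interest=⌊1447292·59/10000⌋=8539; principal=194377-8539=185838; balance=1447292-185838=1261454
11. interest=⌊1261454·59/10000⌋=7442; principal=194377-7442=186935; balance=1261454-186935=1074519
12. interest=⌊1074519·59/10000⌋=6339; principal=194377-6339=188038; balance=1074519-188038=886481
13. interest=⌊886481·59/10000⌋=5230; principal=194377-5230=189147; balance=886481-189147=697334
14. interest=⌊697334·59/10000⌋=4114; principal=194377-4114=190263; balance=697334-190263=507071
15. interest=⌊507071·59/10000⌋=2991; principal=194377-2991=191386; balance=507071-191386=315685
16. interest=⌊315685·59/10000⌋=1862; principal=194377-1862=192515; balance=315685-192515=123170
17. interest=⌊123170·59/10000⌋=726; principal=min(194377-726,123170)=123170; balance=123170-123170=0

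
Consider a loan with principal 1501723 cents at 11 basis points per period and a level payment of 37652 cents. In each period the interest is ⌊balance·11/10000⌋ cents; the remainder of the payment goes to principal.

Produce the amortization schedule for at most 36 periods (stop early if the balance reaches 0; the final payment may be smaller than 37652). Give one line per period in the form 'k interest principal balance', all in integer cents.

1. interest=⌊1501723·11/10000⌋=1651; principal=37652-1651=36001; balance=1501723-36001=1465722
2. interest=⌊1465722·11/10000⌋=1612; principal=37652-1612=36040; balance=1465722-36040=1429682
3. interest=⌊1429682·11/10000⌋=1572; principal=37652-1572=36080; balance=1429682-36080=1393602
4. interest=⌊1393602·11/10000⌋=1532; principal=37652-1532=36120; balance=1393602-36120=1357482
5. interest=⌊1357482·11/10000⌋=1493; principal=37652-1493=36159; balance=1357482-36159=1321323
6. interest=⌊1321323·11/10000⌋=1453; principal=37652-1453=36199; balance=1321323-36199=1285124
7. interest=⌊1285124·11/10000⌋=1413; principal=37652-1413=36239; balance=1285124-36239=1248885
8. interest=⌊1248885·11/10000⌋=1373; principal=37652-1373=36279; balance=1248885-36279=1212606
9. interest=⌊1212606·11/10000⌋=1333; principal=37652-1333=36319; balance=1212606-36319=1176287
10. interest=⌊1176287·11/10000⌋=1293; principal=37652-1293=36359; balance=1176287-36359=1139928
11. interest=⌊1139928·11/10000⌋=1253; principal=37652-1253=36399; balance=1139928-36399=1103529
12. interest=⌊1103529·11/10000⌋=1213; principal=37652-1213=36439; balance=1103529-36439=1067090
13. interest=⌊1067090·11/10000⌋=1173; principal=37652-1173=36479; balance=1067090-36479=1030611
14. interest=⌊1030611·11/10000⌋=1133; principal=37652-1133=36519; balance=1030611-36519=994092
15. interest=⌊994092·11/10000⌋=1093; principal=37652-1093=36559; balance=994092-36559=957533
16. interest=⌊957533·11/10000⌋=1053; principal=37652-1053=36599; balance=957533-36599=920934
17. interest=⌊920934·11/10000⌋=1013; principal=37652-1013=36639; balance=920934-36639=884295
18. interest=⌊884295·11/10000⌋=972; principal=37652-972=36680; balance=884295-36680=847615
19. interest=⌊847615·11/10000⌋=932; principal=37652-932=36720; balance=847615-36720=810895
20. interest=⌊810895·11/10000⌋=891; principal=37652-891=36761; balance=810895-36761=774134
21. interest=⌊774134·11/10000⌋=851; principal=37652-851=36801; balance=774134-36801=737333
22. interest=⌊737333·11/10000⌋=811; principal=37652-811=36841; balance=737333-36841=700492
23. interest=⌊700492·11/10000⌋=770; principal=37652-770=36882; balance=700492-36882=663610
24. interest=⌊663610·11/10000⌋=729; principal=37652-729=36923; balance=663610-36923=626687
25. interest=⌊626687·11/10000⌋=689; principal=37652-689=36963; balance=626687-36963=589724
26. interest=⌊589724·11/10000⌋=648; principal=37652-648=37004; balance=589724-37004=552720
27. interest=⌊552720·11/10000⌋=607; principal=37652-607=37045; balance=552720-37045=515675
28. interest=⌊515675·11/10000⌋=567; principal=37652-567=37085; balance=515675-37085=478590
29. interest=⌊478590·11/10000⌋=526; principal=37652-526=37126; balance=478590-37126=441464
30. interest=⌊441464·11/10000⌋=485; principal=37652-485=37167; balance=441464-37167=404297
31. interest=⌊404297·11/10000⌋=444; principal=37652-444=37208; balance=404297-37208=367089
32. interest=⌊367089·11/10000⌋=403; principal=37652-403=37249; balance=367089-37249=329840
33. interest=⌊329840·11/10000⌋=362; principal=37652-362=37290; balance=329840-37290=292550
34. interest=⌊292550·11/10000⌋=321; principal=37652-321=37331; balance=292550-37331=255219
35. interest=⌊255219·11/10000⌋=280; principal=37652-280=37372; balance=255219-37372=217847
36. interest=⌊217847·11/10000⌋=239; principal=37652-239=37413; balance=217847-37413=180434

1 1651 36001 1465722
2 1612 36040 1429682
3 1572 36080 1393602
4 1532 36120 1357482
5 1493 36159 1321323
6 1453 36199 1285124
7 1413 36239 1248885
8 1373 36279 1212606
9 1333 36319 1176287
10 1293 36359 1139928
11 1253 36399 1103529
12 1213 36439 1067090
13 1173 36479 1030611
14 1133 36519 994092
15 1093 36559 957533
16 1053 36599 920934
17 1013 36639 884295
18 972 36680 847615
19 932 36720 810895
20 891 36761 774134
21 851 36801 737333
22 811 36841 700492
23 770 36882 663610
24 729 36923 626687
25 689 36963 589724
26 648 37004 552720
27 607 37045 515675
28 567 37085 478590
29 526 37126 441464
30 485 37167 404297
31 444 37208 367089
32 403 37249 329840
33 362 37290 292550
34 321 37331 255219
35 280 37372 217847
36 239 37413 180434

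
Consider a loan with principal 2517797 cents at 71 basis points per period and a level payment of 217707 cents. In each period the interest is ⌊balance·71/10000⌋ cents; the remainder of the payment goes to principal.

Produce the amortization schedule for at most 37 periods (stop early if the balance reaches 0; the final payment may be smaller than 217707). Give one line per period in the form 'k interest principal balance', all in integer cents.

1 17876 199831 2317966
2 16457 201250 2116716
3 15028 202679 1914037
4 13589 204118 1709919
5 12140 205567 1504352
6 10680 207027 1297325
7 9211 208496 1088829
8 7730 209977 878852
9 6239 211468 667384
10 4738 212969 454415
11 3226 214481 239934
12 1703 216004 23930
13 169 23930 0

1. interest=⌊2517797·71/10000⌋=17876; principal=217707-17876=199831; balance=2517797-199831=2317966
2. interest=⌊2317966·71/10000⌋=16457; principal=217707-16457=201250; balance=2317966-201250=2116716
3. interest=⌊2116716·71/10000⌋=15028; principal=217707-15028=202679; balance=2116716-202679=1914037
4. interest=⌊1914037·71/10000⌋=13589; principal=217707-13589=204118; balance=1914037-204118=1709919
5. interest=⌊1709919·71/10000⌋=12140; principal=217707-12140=205567; balance=1709919-205567=1504352
6. interest=⌊1504352·71/10000⌋=10680; principal=217707-10680=207027; balance=1504352-207027=1297325
7. interest=⌊1297325·71/10000⌋=9211; principal=217707-9211=208496; balance=1297325-208496=1088829
8. interest=⌊1088829·71/10000⌋=7730; principal=217707-7730=209977; balance=1088829-209977=878852
9. interest=⌊878852·71/10000⌋=6239; principal=217707-6239=211468; balance=878852-211468=667384
10. interest=⌊667384·71/10000⌋=4738; principal=217707-4738=212969; balance=667384-212969=454415
11. interest=⌊454415·71/10000⌋=3226; principal=217707-3226=214481; balance=454415-214481=239934
12. interest=⌊239934·71/10000⌋=1703; principal=217707-1703=216004; balance=239934-216004=23930
13. interest=⌊23930·71/10000⌋=169; principal=min(217707-169,23930)=23930; balance=23930-23930=0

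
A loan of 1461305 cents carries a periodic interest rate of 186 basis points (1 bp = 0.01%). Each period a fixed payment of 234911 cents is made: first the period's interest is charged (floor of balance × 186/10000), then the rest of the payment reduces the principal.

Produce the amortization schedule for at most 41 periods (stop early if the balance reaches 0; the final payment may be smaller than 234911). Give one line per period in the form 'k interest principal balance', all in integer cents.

1. interest=⌊1461305·186/10000⌋=27180; principal=234911-27180=207731; balance=1461305-207731=1253574
2. interest=⌊1253574·186/10000⌋=23316; principal=234911-23316=211595; balance=1253574-211595=1041979
3. interest=⌊1041979·186/10000⌋=19380; principal=234911-19380=215531; balance=1041979-215531=826448
4. interest=⌊826448·186/10000⌋=15371; principal=234911-15371=219540; balance=826448-219540=606908
5. interest=⌊606908·186/10000⌋=11288; principal=234911-11288=223623; balance=606908-223623=383285
6. interest=⌊383285·186/10000⌋=7129; principal=234911-7129=227782; balance=383285-227782=155503
7. interest=⌊155503·186/10000⌋=2892; principal=min(234911-2892,155503)=155503; balance=155503-155503=0

1 27180 207731 1253574
2 23316 211595 1041979
3 19380 215531 826448
4 15371 219540 606908
5 11288 223623 383285
6 7129 227782 155503
7 2892 155503 0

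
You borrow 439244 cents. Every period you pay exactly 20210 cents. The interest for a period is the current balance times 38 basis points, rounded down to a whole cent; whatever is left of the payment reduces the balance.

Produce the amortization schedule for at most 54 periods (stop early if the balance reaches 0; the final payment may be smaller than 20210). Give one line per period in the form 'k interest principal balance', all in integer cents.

1 1669 18541 420703
2 1598 18612 402091
3 1527 18683 383408
4 1456 18754 364654
5 1385 18825 345829
6 1314 18896 326933
7 1242 18968 307965
8 1170 19040 288925
9 1097 19113 269812
10 1025 19185 250627
11 952 19258 231369
12 879 19331 212038
13 805 19405 192633
14 732 19478 173155
15 657 19553 153602
16 583 19627 133975
17 509 19701 114274
18 434 19776 94498
19 359 19851 74647
20 283 19927 54720
21 207 20003 34717
22 131 20079 14638
23 55 14638 0

1. interest=⌊439244·38/10000⌋=1669; principal=20210-1669=18541; balance=439244-18541=420703
2. interest=⌊420703·38/10000⌋=1598; principal=20210-1598=18612; balance=420703-18612=402091
3. interest=⌊402091·38/10000⌋=1527; principal=20210-1527=18683; balance=402091-18683=383408
4. interest=⌊383408·38/10000⌋=1456; principal=20210-1456=18754; balance=383408-18754=364654
5. interest=⌊364654·38/10000⌋=1385; principal=20210-1385=18825; balance=364654-18825=345829
6. interest=⌊345829·38/10000⌋=1314; principal=20210-1314=18896; balance=345829-18896=326933
7. interest=⌊326933·38/10000⌋=1242; principal=20210-1242=18968; balance=326933-18968=307965
8. interest=⌊307965·38/10000⌋=1170; principal=20210-1170=19040; balance=307965-19040=288925
9. interest=⌊288925·38/10000⌋=1097; principal=20210-1097=19113; balance=288925-19113=269812
10. interest=⌊269812·38/10000⌋=1025; principal=20210-1025=19185; balance=269812-19185=250627
11. interest=⌊250627·38/10000⌋=952; principal=20210-952=19258; balance=250627-19258=231369
12. interest=⌊231369·38/10000⌋=879; principal=20210-879=19331; balance=231369-19331=212038
13. interest=⌊212038·38/10000⌋=805; principal=20210-805=19405; balance=212038-19405=192633
14. interest=⌊192633·38/10000⌋=732; principal=20210-732=19478; balance=192633-19478=173155
15. interest=⌊173155·38/10000⌋=657; principal=20210-657=19553; balance=173155-19553=153602
16. interest=⌊153602·38/10000⌋=583; principal=20210-583=19627; balance=153602-19627=133975
17. interest=⌊133975·38/10000⌋=509; principal=20210-509=19701; balance=133975-19701=114274
18. interest=⌊114274·38/10000⌋=434; principal=20210-434=19776; balance=114274-19776=94498
19. interest=⌊94498·38/10000⌋=359; principal=20210-359=19851; balance=94498-19851=74647
20. interest=⌊74647·38/10000⌋=283; principal=20210-283=19927; balance=74647-19927=54720
21. interest=⌊54720·38/10000⌋=207; principal=20210-207=20003; balance=54720-20003=34717
22. interest=⌊34717·38/10000⌋=131; principal=20210-131=20079; balance=34717-20079=14638
23. interest=⌊14638·38/10000⌋=55; principal=min(20210-55,14638)=14638; balance=14638-14638=0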